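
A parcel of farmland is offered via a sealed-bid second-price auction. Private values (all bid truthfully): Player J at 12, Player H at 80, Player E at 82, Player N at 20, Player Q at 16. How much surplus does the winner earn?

Ordered from highest: Player E 82, then Player H 80, then Player N 20, then Player Q 16, then Player J 12.
Player E wins with the top bid and pays the second-highest, 80.
Surplus = 82 − 80 = 2.

2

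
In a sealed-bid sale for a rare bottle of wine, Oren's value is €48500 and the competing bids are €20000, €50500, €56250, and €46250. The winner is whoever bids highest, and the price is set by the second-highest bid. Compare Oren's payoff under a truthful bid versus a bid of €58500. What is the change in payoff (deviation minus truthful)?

The highest competing bid is €56250.
Bidding truthfully at €48500: the top bid is €56250 (a rival), so Oren loses. Payoff = €0.
Bidding €58500: Oren has the top bid, wins, and pays the second-highest bid €56250. Payoff = €48500 − €56250 = -€7750.
Change = -€7750 − €0 = -€7750.

-€7750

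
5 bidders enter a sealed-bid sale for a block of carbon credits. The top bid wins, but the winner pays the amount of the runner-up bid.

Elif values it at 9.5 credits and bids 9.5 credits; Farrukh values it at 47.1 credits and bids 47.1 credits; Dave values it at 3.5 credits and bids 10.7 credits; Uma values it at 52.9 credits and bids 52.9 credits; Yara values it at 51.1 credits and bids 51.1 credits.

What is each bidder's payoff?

Payoffs: Elif 0.0 credits, Farrukh 0.0 credits, Dave 0.0 credits, Uma 1.8 credits, Yara 0.0 credits.

Ranking the bids: Uma 52.9 credits; Yara 51.1 credits; Farrukh 47.1 credits; Dave 10.7 credits; Elif 9.5 credits.
Uma has the top bid and wins; the price is the second-highest bid, 51.1 credits.
Uma's payoff = 52.9 credits − 51.1 credits = 1.8 credits. All other bidders lose, so their payoff is 0.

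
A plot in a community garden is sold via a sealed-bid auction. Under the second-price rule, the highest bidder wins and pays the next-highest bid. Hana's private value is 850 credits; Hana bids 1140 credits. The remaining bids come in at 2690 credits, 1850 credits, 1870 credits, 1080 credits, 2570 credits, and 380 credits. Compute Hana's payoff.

Payoff = 0 credits.

Highest competing bid: 2690 credits.
Hana's bid 1140 credits is not the highest, so Hana loses, pays nothing, and earns zero payoff.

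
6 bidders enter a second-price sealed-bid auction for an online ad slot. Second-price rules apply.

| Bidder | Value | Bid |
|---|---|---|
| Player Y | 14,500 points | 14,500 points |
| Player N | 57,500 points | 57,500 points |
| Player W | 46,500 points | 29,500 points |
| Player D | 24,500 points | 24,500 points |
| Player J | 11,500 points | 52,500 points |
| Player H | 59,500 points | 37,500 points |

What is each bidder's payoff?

Bids in descending order: Player N 57,500 points; Player J 52,500 points; Player H 37,500 points; Player W 29,500 points; Player D 24,500 points; Player Y 14,500 points.
Player N has the top bid and wins; the price is the second-highest bid, 52,500 points.
Player N's payoff = 57,500 points − 52,500 points = 5,000 points. All other bidders lose, so their payoff is 0.

Player Y 0 points, Player N 5,000 points, Player W 0 points, Player D 0 points, Player J 0 points, Player H 0 points.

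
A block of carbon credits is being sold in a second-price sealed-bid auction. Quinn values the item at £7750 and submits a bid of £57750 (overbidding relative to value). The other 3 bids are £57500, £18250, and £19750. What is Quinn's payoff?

-£49750

Highest competing bid: £57500.
Quinn's bid £57750 is the highest overall, so Quinn wins and pays the second-highest bid, £57500.
Payoff = value − price = £7750 − £57500 = -£49750.
Overbidding won the item at a price above value — truthful bidding would have avoided this loss.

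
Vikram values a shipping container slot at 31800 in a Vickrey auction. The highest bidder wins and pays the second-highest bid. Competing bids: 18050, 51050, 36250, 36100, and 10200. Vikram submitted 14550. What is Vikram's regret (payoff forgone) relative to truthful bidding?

The highest competing bid is 51050.
Bidding truthfully at 31800: the top bid is 51050 (a rival), so Vikram loses. Payoff = 0.
Bidding 14550: the top bid is 51050 (a rival), so Vikram loses. Payoff = 0.
Regret = truthful payoff − actual payoff = 0 − 0 = 0.
The bid only affects whether you win, not the price — here both bids land on the same side of the top rival bid, so the deviation is payoff-neutral.

0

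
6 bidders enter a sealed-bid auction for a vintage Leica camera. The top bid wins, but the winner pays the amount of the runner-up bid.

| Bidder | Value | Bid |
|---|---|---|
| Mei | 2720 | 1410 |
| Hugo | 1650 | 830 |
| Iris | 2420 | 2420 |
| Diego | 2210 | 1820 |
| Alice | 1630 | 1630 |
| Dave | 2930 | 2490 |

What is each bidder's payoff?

Ranking the bids: Dave 2490 > Iris 2420 > Diego 1820 > Alice 1630 > Mei 1410 > Hugo 830.
Dave has the top bid and wins; the price is the second-highest bid, 2420.
Dave's payoff = 2930 − 2420 = 510. All other bidders lose, so their payoff is 0.

Mei 0, Hugo 0, Iris 0, Diego 0, Alice 0, Dave 510.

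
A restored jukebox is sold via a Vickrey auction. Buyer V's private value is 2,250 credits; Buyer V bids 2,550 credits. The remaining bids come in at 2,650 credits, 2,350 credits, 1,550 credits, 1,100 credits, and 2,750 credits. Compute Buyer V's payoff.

Payoff = 0 credits.

Highest competing bid: 2,750 credits.
Buyer V's bid 2,550 credits is not the highest, so Buyer V loses, pays nothing, and earns zero payoff.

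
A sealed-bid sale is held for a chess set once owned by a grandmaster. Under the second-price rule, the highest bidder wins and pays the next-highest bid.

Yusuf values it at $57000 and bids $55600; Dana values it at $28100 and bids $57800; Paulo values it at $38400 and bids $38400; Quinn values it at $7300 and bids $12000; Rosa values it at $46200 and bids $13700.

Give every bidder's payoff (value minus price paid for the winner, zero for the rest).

Payoffs: Yusuf $0, Dana -$27500, Paulo $0, Quinn $0, Rosa $0.

Sorted high to low: Dana $57800 > Yusuf $55600 > Paulo $38400 > Rosa $13700 > Quinn $12000.
Dana has the top bid and wins; the price is the second-highest bid, $55600.
Dana's payoff = $28100 − $55600 = -$27500. All other bidders lose, so their payoff is 0.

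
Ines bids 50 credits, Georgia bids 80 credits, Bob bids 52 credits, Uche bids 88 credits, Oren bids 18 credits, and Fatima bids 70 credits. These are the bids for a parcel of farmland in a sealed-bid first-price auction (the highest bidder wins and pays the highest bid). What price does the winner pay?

The winner pays 88 credits.

Ordered from highest: Uche 88 credits, then Georgia 80 credits, then Fatima 70 credits, then Bob 52 credits, then Ines 50 credits, then Oren 18 credits.
Uche is the highest bidder, so Uche wins.
Under the first-price rule, the price is the highest bid: 88 credits.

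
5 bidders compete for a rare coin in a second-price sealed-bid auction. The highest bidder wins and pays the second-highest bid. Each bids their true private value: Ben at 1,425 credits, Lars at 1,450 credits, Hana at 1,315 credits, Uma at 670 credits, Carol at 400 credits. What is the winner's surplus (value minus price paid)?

Bids in descending order: Lars 1,450 credits > Ben 1,425 credits > Hana 1,315 credits > Uma 670 credits > Carol 400 credits.
Lars wins with the top bid and pays the second-highest, 1,425 credits.
Surplus = 1,450 credits − 1,425 credits = 25 credits.

Winner's surplus: 25 credits.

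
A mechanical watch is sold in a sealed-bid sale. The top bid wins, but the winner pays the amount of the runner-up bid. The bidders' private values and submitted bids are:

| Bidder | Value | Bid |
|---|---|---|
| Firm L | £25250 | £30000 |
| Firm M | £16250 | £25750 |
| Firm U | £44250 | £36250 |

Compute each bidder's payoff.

Firm L £0, Firm M £0, Firm U £14250.

Sorted high to low: Firm U £36250 > Firm L £30000 > Firm M £25750.
Firm U has the top bid and wins; the price is the second-highest bid, £30000.
Firm U's payoff = £44250 − £30000 = £14250. All other bidders lose, so their payoff is 0.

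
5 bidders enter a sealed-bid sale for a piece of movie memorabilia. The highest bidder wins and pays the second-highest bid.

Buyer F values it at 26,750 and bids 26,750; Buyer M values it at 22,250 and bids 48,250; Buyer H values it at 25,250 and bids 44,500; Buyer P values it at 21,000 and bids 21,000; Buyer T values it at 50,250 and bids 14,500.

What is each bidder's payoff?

Buyer F 0, Buyer M -22,250, Buyer H 0, Buyer P 0, Buyer T 0.

Sorted high to low: Buyer M 48,250, then Buyer H 44,500, then Buyer F 26,750, then Buyer P 21,000, then Buyer T 14,500.
Buyer M has the top bid and wins; the price is the second-highest bid, 44,500.
Buyer M's payoff = 22,250 − 44,500 = -22,250. All other bidders lose, so their payoff is 0.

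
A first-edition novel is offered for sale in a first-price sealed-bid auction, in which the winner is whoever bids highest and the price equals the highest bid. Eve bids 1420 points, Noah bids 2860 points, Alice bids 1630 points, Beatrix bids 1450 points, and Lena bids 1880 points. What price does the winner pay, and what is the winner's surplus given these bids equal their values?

Ordered from highest: Noah 2860 points; Lena 1880 points; Alice 1630 points; Beatrix 1450 points; Eve 1420 points.
Noah is the highest bidder, so Noah wins.
Under the first-price rule, the price is the highest bid: 2860 points.
Surplus = 2860 points − 2860 points = 0 points.

The winner pays 2860 points for a surplus of 0 points.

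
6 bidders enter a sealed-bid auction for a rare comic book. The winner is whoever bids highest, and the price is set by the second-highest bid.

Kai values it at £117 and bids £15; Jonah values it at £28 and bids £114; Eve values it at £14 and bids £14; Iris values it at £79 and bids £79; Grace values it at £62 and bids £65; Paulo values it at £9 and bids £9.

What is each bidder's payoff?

Kai £0, Jonah -£51, Eve £0, Iris £0, Grace £0, Paulo £0.

Ranking the bids: Jonah £114; Iris £79; Grace £65; Kai £15; Eve £14; Paulo £9.
Jonah has the top bid and wins; the price is the second-highest bid, £79.
Jonah's payoff = £28 − £79 = -£51. All other bidders lose, so their payoff is 0.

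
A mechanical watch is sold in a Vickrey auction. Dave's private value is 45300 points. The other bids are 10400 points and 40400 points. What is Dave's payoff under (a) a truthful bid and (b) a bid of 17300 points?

The highest competing bid is 40400 points.
Bidding truthfully at 45300 points: Dave has the top bid, wins, and pays the second-highest bid 40400 points. Payoff = 45300 points − 40400 points = 4900 points.
Bidding 17300 points: the top bid is 40400 points (a rival), so Dave loses. Payoff = 0 points.

(a) 4900 points  (b) 0 points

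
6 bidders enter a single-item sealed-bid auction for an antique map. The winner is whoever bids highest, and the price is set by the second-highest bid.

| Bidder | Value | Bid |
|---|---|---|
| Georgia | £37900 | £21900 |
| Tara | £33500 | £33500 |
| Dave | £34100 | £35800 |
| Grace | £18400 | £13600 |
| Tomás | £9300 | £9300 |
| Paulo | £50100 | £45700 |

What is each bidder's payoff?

Georgia £0, Tara £0, Dave £0, Grace £0, Tomás £0, Paulo £14300.

Ranking the bids: Paulo £45700 > Dave £35800 > Tara £33500 > Georgia £21900 > Grace £13600 > Tomás £9300.
Paulo has the top bid and wins; the price is the second-highest bid, £35800.
Paulo's payoff = £50100 − £35800 = £14300. All other bidders lose, so their payoff is 0.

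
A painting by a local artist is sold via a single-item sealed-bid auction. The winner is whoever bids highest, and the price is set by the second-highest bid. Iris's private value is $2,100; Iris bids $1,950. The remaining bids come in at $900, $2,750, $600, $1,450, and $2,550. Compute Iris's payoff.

Highest competing bid: $2,750.
Iris's bid $1,950 is not the highest, so Iris loses, pays nothing, and earns zero payoff.

Iris's payoff: $0.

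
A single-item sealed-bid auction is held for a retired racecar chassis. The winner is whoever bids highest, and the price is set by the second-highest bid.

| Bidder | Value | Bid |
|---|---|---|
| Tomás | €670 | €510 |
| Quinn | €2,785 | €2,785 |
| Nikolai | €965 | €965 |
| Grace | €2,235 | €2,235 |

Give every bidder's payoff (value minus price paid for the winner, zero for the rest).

Ordered from highest: Quinn €2,785, then Grace €2,235, then Nikolai €965, then Tomás €510.
Quinn has the top bid and wins; the price is the second-highest bid, €2,235.
Quinn's payoff = €2,785 − €2,235 = €550. All other bidders lose, so their payoff is 0.

Tomás €0, Quinn €550, Nikolai €0, Grace €0.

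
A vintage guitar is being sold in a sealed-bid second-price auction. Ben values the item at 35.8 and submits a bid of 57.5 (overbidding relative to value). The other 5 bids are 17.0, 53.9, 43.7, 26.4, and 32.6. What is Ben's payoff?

Ben's payoff: -18.1.

Highest competing bid: 53.9.
Ben's bid 57.5 is the highest overall, so Ben wins and pays the second-highest bid, 53.9.
Payoff = value − price = 35.8 − 53.9 = -18.1.
Overbidding won the item at a price above value — truthful bidding would have avoided this loss.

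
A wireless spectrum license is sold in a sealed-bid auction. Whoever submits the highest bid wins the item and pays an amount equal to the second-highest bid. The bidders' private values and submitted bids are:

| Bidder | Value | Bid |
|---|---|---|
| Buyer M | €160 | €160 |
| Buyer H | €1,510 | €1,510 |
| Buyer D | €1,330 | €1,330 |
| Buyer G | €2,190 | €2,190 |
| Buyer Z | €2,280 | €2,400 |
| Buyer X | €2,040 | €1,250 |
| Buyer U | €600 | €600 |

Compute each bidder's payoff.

Payoffs: Buyer M €0, Buyer H €0, Buyer D €0, Buyer G €0, Buyer Z €90, Buyer X €0, Buyer U €0.

Ordered from highest: Buyer Z €2,400; Buyer G €2,190; Buyer H €1,510; Buyer D €1,330; Buyer X €1,250; Buyer U €600; Buyer M €160.
Buyer Z has the top bid and wins; the price is the second-highest bid, €2,190.
Buyer Z's payoff = €2,280 − €2,190 = €90. All other bidders lose, so their payoff is 0.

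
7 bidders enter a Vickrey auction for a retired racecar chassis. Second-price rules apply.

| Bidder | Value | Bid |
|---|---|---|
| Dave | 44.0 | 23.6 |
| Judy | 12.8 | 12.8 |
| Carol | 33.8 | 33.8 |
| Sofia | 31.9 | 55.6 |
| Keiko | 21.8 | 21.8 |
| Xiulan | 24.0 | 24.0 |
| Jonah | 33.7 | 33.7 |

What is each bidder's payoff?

Dave 0.0, Judy 0.0, Carol 0.0, Sofia -1.9, Keiko 0.0, Xiulan 0.0, Jonah 0.0.

Ordered from highest: Sofia 55.6 > Carol 33.8 > Jonah 33.7 > Xiulan 24.0 > Dave 23.6 > Keiko 21.8 > Judy 12.8.
Sofia has the top bid and wins; the price is the second-highest bid, 33.8.
Sofia's payoff = 31.9 − 33.8 = -1.9. All other bidders lose, so their payoff is 0.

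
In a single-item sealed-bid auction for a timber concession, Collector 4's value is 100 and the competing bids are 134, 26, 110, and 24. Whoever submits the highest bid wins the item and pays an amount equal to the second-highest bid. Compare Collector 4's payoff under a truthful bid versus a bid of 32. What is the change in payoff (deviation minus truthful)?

The highest competing bid is 134.
Bidding truthfully at 100: the top bid is 134 (a rival), so Collector 4 loses. Payoff = 0.
Bidding 32: the top bid is 134 (a rival), so Collector 4 loses. Payoff = 0.
Change = 0 − 0 = 0.
The bid only affects whether you win, not the price — here both bids land on the same side of the top rival bid, so the deviation is payoff-neutral.

Change in payoff: 0.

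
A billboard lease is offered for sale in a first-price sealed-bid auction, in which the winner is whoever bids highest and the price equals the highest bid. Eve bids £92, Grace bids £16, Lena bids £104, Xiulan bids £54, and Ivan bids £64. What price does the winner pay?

Price paid: £104.

Ranking the bids: Lena £104, then Eve £92, then Ivan £64, then Xiulan £54, then Grace £16.
Lena is the highest bidder, so Lena wins.
Under the first-price rule, the price is the highest bid: £104.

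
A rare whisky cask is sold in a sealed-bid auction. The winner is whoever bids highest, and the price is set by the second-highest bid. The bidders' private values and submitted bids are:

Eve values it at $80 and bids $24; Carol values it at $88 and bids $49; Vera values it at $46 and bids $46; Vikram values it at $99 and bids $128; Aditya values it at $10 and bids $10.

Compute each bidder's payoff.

Sorted high to low: Vikram $128; Carol $49; Vera $46; Eve $24; Aditya $10.
Vikram has the top bid and wins; the price is the second-highest bid, $49.
Vikram's payoff = $99 − $49 = $50. All other bidders lose, so their payoff is 0.

Payoffs: Eve $0, Carol $0, Vera $0, Vikram $50, Aditya $0.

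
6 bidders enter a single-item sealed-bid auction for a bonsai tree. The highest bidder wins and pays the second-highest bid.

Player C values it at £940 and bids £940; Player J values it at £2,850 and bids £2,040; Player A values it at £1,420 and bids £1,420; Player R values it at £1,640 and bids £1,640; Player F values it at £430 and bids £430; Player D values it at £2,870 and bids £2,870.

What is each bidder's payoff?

Player C £0, Player J £0, Player A £0, Player R £0, Player F £0, Player D £830.

Ordered from highest: Player D £2,870 > Player J £2,040 > Player R £1,640 > Player A £1,420 > Player C £940 > Player F £430.
Player D has the top bid and wins; the price is the second-highest bid, £2,040.
Player D's payoff = £2,870 − £2,040 = £830. All other bidders lose, so their payoff is 0.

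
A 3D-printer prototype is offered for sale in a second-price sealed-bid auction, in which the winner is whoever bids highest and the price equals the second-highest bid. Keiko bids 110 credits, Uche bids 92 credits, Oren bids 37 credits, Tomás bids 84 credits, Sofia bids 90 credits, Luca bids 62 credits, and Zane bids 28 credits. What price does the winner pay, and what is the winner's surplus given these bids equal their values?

Ordered from highest: Keiko 110 credits > Uche 92 credits > Sofia 90 credits > Tomás 84 credits > Luca 62 credits > Oren 37 credits > Zane 28 credits.
Keiko is the highest bidder, so Keiko wins.
Under the second-price rule, the price is the second-highest bid: 92 credits.
Surplus = 110 credits − 92 credits = 18 credits.

The winner pays 92 credits for a surplus of 18 credits.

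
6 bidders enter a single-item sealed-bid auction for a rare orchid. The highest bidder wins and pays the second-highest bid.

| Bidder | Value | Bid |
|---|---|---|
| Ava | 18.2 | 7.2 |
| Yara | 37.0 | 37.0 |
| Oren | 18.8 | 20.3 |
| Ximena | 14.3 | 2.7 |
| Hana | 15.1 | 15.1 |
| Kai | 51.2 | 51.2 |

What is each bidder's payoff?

Ordered from highest: Kai 51.2 > Yara 37.0 > Oren 20.3 > Hana 15.1 > Ava 7.2 > Ximena 2.7.
Kai has the top bid and wins; the price is the second-highest bid, 37.0.
Kai's payoff = 51.2 − 37.0 = 14.2. All other bidders lose, so their payoff is 0.

Payoffs: Ava 0.0, Yara 0.0, Oren 0.0, Ximena 0.0, Hana 0.0, Kai 14.2.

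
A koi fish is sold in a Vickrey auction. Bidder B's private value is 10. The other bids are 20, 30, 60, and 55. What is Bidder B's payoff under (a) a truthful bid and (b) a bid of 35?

The highest competing bid is 60.
Bidding truthfully at 10: the top bid is 60 (a rival), so Bidder B loses. Payoff = 0.
Bidding 35: the top bid is 60 (a rival), so Bidder B loses. Payoff = 0.
The bid only affects whether you win, not the price — here both bids land on the same side of the top rival bid, so the deviation is payoff-neutral.

Truthful: 0; alternative: 0.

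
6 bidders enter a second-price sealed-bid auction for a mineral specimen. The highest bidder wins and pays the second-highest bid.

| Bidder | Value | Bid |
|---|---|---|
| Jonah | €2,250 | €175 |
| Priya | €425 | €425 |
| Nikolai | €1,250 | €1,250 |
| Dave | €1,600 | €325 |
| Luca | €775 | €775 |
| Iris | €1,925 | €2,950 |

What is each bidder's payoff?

Sorted high to low: Iris €2,950 > Nikolai €1,250 > Luca €775 > Priya €425 > Dave €325 > Jonah €175.
Iris has the top bid and wins; the price is the second-highest bid, €1,250.
Iris's payoff = €1,925 − €1,250 = €675. All other bidders lose, so their payoff is 0.

Payoffs: Jonah €0, Priya €0, Nikolai €0, Dave €0, Luca €0, Iris €675.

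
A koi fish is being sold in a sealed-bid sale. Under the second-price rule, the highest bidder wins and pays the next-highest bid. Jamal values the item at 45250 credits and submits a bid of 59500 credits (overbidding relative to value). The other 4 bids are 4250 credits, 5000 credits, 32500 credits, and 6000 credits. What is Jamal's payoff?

12750 credits

Highest competing bid: 32500 credits.
Jamal's bid 59500 credits is the highest overall, so Jamal wins and pays the second-highest bid, 32500 credits.
Payoff = value − price = 45250 credits − 32500 credits = 12750 credits.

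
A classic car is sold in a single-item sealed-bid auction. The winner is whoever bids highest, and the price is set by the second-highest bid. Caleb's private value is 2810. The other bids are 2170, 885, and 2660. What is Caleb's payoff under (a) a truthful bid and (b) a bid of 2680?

The highest competing bid is 2660.
Bidding truthfully at 2810: Caleb has the top bid, wins, and pays the second-highest bid 2660. Payoff = 2810 − 2660 = 150.
Bidding 2680: Caleb has the top bid, wins, and pays the second-highest bid 2660. Payoff = 2810 − 2660 = 150.

(a) 150  (b) 150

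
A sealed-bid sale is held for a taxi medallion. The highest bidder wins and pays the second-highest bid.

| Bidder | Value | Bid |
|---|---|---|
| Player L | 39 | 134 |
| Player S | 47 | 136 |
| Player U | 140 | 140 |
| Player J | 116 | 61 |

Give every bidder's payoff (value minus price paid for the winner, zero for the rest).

Payoffs: Player L 0, Player S 0, Player U 4, Player J 0.

Sorted high to low: Player U 140; Player S 136; Player L 134; Player J 61.
Player U has the top bid and wins; the price is the second-highest bid, 136.
Player U's payoff = 140 − 136 = 4. All other bidders lose, so their payoff is 0.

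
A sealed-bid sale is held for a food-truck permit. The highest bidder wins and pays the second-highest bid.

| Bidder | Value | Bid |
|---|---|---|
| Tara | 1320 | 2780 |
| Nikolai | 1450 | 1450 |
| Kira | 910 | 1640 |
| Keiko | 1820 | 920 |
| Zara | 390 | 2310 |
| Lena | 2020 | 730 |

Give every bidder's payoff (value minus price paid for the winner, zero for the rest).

Tara -990, Nikolai 0, Kira 0, Keiko 0, Zara 0, Lena 0.

Ordered from highest: Tara 2780 > Zara 2310 > Kira 1640 > Nikolai 1450 > Keiko 920 > Lena 730.
Tara has the top bid and wins; the price is the second-highest bid, 2310.
Tara's payoff = 1320 − 2310 = -990. All other bidders lose, so their payoff is 0.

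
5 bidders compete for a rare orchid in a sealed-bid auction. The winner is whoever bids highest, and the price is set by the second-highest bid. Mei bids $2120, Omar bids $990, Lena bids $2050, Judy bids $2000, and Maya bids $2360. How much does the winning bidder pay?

Sorted high to low: Maya $2360, then Mei $2120, then Lena $2050, then Judy $2000, then Omar $990.
Maya has the highest bid, so Maya wins.
The second-highest bid is $2120, so that is what Maya pays.

The winner pays $2120.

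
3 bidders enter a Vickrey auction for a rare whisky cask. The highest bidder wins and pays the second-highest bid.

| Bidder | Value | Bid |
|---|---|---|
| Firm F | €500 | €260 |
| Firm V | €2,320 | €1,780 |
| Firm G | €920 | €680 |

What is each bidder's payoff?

Bids in descending order: Firm V €1,780 > Firm G €680 > Firm F €260.
Firm V has the top bid and wins; the price is the second-highest bid, €680.
Firm V's payoff = €2,320 − €680 = €1,640. All other bidders lose, so their payoff is 0.

Payoffs: Firm F €0, Firm V €1,640, Firm G €0.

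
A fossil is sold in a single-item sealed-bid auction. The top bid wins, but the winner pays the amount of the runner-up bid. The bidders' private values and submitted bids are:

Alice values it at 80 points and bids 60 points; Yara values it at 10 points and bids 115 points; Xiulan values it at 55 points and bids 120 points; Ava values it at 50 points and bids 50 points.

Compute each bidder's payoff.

Alice 0 points, Yara 0 points, Xiulan -60 points, Ava 0 points.

Ranking the bids: Xiulan 120 points, then Yara 115 points, then Alice 60 points, then Ava 50 points.
Xiulan has the top bid and wins; the price is the second-highest bid, 115 points.
Xiulan's payoff = 55 points − 115 points = -60 points. All other bidders lose, so their payoff is 0.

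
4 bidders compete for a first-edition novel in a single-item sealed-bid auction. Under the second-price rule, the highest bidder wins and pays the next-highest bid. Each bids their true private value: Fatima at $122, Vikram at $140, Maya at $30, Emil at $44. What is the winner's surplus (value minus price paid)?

$18

Bids in descending order: Vikram $140, then Fatima $122, then Emil $44, then Maya $30.
Vikram wins with the top bid and pays the second-highest, $122.
Surplus = $140 − $122 = $18.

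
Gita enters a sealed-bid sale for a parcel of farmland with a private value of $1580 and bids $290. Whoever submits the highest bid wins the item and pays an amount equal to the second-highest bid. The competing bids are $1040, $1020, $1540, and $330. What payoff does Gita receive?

Gita's payoff: $0.

Highest competing bid: $1540.
Gita's bid $290 is not the highest, so Gita loses, pays nothing, and earns zero payoff.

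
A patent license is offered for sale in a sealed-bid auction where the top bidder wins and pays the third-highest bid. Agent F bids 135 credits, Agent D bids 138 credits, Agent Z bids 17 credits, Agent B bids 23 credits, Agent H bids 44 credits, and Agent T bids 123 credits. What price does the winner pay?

Ordered from highest: Agent D 138 credits; Agent F 135 credits; Agent T 123 credits; Agent H 44 credits; Agent B 23 credits; Agent Z 17 credits.
Agent D is the highest bidder, so Agent D wins.
Under the third-price rule, the price is the third-highest bid: 123 credits.

The winner pays 123 credits.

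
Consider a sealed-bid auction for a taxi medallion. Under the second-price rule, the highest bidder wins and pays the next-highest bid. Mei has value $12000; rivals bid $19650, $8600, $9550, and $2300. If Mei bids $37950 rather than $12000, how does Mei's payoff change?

The highest competing bid is $19650.
Bidding truthfully at $12000: the top bid is $19650 (a rival), so Mei loses. Payoff = $0.
Bidding $37950: Mei has the top bid, wins, and pays the second-highest bid $19650. Payoff = $12000 − $19650 = -$7650.
Change = -$7650 − $0 = -$7650.
Deviating from a truthful bid can only lose payoff in a second-price auction — never gain.

Payoff change: -$7650.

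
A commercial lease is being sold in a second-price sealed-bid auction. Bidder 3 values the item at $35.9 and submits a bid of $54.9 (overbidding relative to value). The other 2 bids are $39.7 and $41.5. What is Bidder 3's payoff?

The bidder's payoff: -$5.6.

Highest competing bid: $41.5.
Bidder 3's bid $54.9 is the highest overall, so Bidder 3 wins and pays the second-highest bid, $41.5.
Payoff = value − price = $35.9 − $41.5 = -$5.6.
Overbidding won the item at a price above value — truthful bidding would have avoided this loss.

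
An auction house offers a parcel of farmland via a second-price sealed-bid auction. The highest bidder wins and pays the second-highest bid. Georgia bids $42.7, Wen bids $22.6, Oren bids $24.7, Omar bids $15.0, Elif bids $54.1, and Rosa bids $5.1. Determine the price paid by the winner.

Ordered from highest: Elif $54.1 > Georgia $42.7 > Oren $24.7 > Wen $22.6 > Omar $15.0 > Rosa $5.1.
Elif has the highest bid, so Elif wins.
The second-highest bid is $42.7, so that is what Elif pays.

Price paid: $42.7.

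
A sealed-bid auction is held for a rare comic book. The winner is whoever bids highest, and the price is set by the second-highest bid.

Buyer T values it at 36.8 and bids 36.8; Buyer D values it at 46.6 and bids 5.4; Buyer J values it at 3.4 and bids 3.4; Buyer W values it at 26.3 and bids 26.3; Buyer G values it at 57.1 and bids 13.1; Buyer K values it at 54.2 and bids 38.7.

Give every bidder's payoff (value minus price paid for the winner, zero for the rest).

Bids in descending order: Buyer K 38.7 > Buyer T 36.8 > Buyer W 26.3 > Buyer G 13.1 > Buyer D 5.4 > Buyer J 3.4.
Buyer K has the top bid and wins; the price is the second-highest bid, 36.8.
Buyer K's payoff = 54.2 − 36.8 = 17.4. All other bidders lose, so their payoff is 0.

Buyer T 0.0, Buyer D 0.0, Buyer J 0.0, Buyer W 0.0, Buyer G 0.0, Buyer K 17.4.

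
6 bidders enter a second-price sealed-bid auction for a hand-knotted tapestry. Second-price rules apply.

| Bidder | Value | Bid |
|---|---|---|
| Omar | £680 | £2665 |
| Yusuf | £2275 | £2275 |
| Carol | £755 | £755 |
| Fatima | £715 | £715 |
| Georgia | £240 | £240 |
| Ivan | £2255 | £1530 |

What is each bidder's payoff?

Omar -£1595, Yusuf £0, Carol £0, Fatima £0, Georgia £0, Ivan £0.

Bids in descending order: Omar £2665 > Yusuf £2275 > Ivan £1530 > Carol £755 > Fatima £715 > Georgia £240.
Omar has the top bid and wins; the price is the second-highest bid, £2275.
Omar's payoff = £680 − £2275 = -£1595. All other bidders lose, so their payoff is 0.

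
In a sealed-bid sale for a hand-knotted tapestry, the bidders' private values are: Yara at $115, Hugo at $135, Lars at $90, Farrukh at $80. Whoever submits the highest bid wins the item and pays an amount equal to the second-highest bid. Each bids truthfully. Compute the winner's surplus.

Sorted high to low: Hugo $135; Yara $115; Lars $90; Farrukh $80.
Hugo wins with the top bid and pays the second-highest, $115.
Surplus = $135 − $115 = $20.

$20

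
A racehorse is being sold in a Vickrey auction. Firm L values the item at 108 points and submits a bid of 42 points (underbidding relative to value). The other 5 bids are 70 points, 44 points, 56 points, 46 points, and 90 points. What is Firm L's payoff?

0 points

Highest competing bid: 90 points.
Firm L's bid 42 points is not the highest, so Firm L loses, pays nothing, and earns zero payoff.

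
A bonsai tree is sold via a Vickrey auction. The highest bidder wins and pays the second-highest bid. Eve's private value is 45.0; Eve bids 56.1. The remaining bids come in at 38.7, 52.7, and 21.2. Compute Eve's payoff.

Eve's payoff: -7.7.

Highest competing bid: 52.7.
Eve's bid 56.1 is the highest overall, so Eve wins and pays the second-highest bid, 52.7.
Payoff = value − price = 45.0 − 52.7 = -7.7.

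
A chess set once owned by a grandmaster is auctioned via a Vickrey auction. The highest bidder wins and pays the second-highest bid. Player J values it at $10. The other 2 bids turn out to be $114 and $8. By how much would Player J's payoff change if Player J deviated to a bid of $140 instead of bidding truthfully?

The highest competing bid is $114.
Bidding truthfully at $10: the top bid is $114 (a rival), so Player J loses. Payoff = $0.
Bidding $140: Player J has the top bid, wins, and pays the second-highest bid $114. Payoff = $10 − $114 = -$104.
Change = -$104 − $0 = -$104.

Payoff change: -$104.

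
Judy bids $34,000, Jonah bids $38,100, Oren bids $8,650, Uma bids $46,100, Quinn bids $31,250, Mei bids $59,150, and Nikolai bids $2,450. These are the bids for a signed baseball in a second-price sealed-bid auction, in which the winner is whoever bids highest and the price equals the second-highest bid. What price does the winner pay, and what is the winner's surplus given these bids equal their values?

The winner pays $46,100 for a surplus of $13,050.

Ordered from highest: Mei $59,150 > Uma $46,100 > Jonah $38,100 > Judy $34,000 > Quinn $31,250 > Oren $8,650 > Nikolai $2,450.
Mei is the highest bidder, so Mei wins.
Under the second-price rule, the price is the second-highest bid: $46,100.
Surplus = $59,150 − $46,100 = $13,050.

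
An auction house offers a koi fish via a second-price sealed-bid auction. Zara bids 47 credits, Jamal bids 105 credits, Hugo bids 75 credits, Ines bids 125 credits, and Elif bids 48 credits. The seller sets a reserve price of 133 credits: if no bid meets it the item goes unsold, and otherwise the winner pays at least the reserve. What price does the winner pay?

Ranking the bids: Ines 125 credits > Jamal 105 credits > Hugo 75 credits > Elif 48 credits > Zara 47 credits.
The top bid 125 credits is below the reserve 133 credits, so the item goes unsold and nothing is paid.

unsold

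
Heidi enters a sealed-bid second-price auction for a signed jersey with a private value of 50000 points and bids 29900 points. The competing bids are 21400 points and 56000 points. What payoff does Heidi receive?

Payoff = 0 points.

Highest competing bid: 56000 points.
Heidi's bid 29900 points is not the highest, so Heidi loses, pays nothing, and earns zero payoff.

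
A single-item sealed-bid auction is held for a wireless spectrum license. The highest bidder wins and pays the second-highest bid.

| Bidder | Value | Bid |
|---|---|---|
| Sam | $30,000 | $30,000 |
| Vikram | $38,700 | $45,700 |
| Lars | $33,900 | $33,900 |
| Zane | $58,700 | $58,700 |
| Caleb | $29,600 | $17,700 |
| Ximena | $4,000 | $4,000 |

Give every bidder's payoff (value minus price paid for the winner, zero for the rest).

Ordered from highest: Zane $58,700 > Vikram $45,700 > Lars $33,900 > Sam $30,000 > Caleb $17,700 > Ximena $4,000.
Zane has the top bid and wins; the price is the second-highest bid, $45,700.
Zane's payoff = $58,700 − $45,700 = $13,000. All other bidders lose, so their payoff is 0.

Sam $0, Vikram $0, Lars $0, Zane $13,000, Caleb $0, Ximena $0.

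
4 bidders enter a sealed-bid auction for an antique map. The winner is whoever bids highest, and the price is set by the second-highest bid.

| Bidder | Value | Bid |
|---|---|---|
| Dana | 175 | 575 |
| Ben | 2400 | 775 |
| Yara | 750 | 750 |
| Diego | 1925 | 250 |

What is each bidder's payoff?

Payoffs: Dana 0, Ben 1650, Yara 0, Diego 0.

Ordered from highest: Ben 775; Yara 750; Dana 575; Diego 250.
Ben has the top bid and wins; the price is the second-highest bid, 750.
Ben's payoff = 2400 − 750 = 1650. All other bidders lose, so their payoff is 0.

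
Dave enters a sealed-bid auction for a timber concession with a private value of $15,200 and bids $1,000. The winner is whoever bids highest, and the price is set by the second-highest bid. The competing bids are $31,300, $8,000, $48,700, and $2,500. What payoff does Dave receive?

Dave's payoff: $0.

Highest competing bid: $48,700.
Dave's bid $1,000 is not the highest, so Dave loses, pays nothing, and earns zero payoff.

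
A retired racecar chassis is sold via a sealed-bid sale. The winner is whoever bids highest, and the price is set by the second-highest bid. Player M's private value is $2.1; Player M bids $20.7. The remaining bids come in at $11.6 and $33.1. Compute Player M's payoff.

Player M's payoff: $0.0.

Highest competing bid: $33.1.
Player M's bid $20.7 is not the highest, so Player M loses, pays nothing, and earns zero payoff.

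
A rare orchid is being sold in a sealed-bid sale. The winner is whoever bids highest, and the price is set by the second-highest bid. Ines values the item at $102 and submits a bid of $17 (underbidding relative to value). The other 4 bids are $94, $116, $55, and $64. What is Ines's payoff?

Highest competing bid: $116.
Ines's bid $17 is not the highest, so Ines loses, pays nothing, and earns zero payoff.

Ines's payoff: $0.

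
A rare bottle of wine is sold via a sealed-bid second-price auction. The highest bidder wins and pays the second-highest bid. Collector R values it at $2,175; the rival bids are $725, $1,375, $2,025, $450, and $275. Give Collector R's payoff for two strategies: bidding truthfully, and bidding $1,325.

Truthful: $150; alternative: $0.

The highest competing bid is $2,025.
Bidding truthfully at $2,175: Collector R has the top bid, wins, and pays the second-highest bid $2,025. Payoff = $2,175 − $2,025 = $150.
Bidding $1,325: the top bid is $2,025 (a rival), so Collector R loses. Payoff = $0.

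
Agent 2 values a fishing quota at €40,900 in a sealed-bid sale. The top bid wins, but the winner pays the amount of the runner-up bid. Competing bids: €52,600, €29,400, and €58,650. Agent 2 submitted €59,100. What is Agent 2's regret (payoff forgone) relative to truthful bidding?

The highest competing bid is €58,650.
Bidding truthfully at €40,900: the top bid is €58,650 (a rival), so Agent 2 loses. Payoff = €0.
Bidding €59,100: Agent 2 has the top bid, wins, and pays the second-highest bid €58,650. Payoff = €40,900 − €58,650 = -€17,750.
Regret = truthful payoff − actual payoff = €0 − -€17,750 = €17,750.

Regret: €17,750.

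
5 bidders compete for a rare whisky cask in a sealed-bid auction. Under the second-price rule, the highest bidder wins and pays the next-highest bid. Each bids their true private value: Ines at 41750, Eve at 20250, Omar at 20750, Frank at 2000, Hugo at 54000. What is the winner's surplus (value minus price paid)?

12250

Ranking the bids: Hugo 54000; Ines 41750; Omar 20750; Eve 20250; Frank 2000.
Hugo wins with the top bid and pays the second-highest, 41750.
Surplus = 54000 − 41750 = 12250.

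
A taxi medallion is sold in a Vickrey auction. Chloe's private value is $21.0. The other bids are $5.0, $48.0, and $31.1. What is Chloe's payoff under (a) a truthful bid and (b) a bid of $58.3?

The highest competing bid is $48.0.
Bidding truthfully at $21.0: the top bid is $48.0 (a rival), so Chloe loses. Payoff = $0.0.
Bidding $58.3: Chloe has the top bid, wins, and pays the second-highest bid $48.0. Payoff = $21.0 − $48.0 = -$27.0.

(a) $0.0  (b) -$27.0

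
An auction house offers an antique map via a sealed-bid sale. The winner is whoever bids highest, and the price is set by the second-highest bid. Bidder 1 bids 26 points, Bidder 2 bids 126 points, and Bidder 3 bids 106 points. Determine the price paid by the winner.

106 points

Bids in descending order: Bidder 2 126 points, then Bidder 3 106 points, then Bidder 1 26 points.
Bidder 2 has the highest bid, so Bidder 2 wins.
The second-highest bid is 106 points, so that is what Bidder 2 pays.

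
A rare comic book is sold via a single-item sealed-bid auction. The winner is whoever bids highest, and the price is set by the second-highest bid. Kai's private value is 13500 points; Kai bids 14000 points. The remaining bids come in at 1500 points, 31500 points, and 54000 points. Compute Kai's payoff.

Highest competing bid: 54000 points.
Kai's bid 14000 points is not the highest, so Kai loses, pays nothing, and earns zero payoff.

Payoff = 0 points.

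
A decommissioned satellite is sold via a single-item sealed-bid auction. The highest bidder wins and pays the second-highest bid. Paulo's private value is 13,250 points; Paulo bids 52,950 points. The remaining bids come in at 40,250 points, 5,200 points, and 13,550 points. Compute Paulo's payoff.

Payoff = -27,000 points.

Highest competing bid: 40,250 points.
Paulo's bid 52,950 points is the highest overall, so Paulo wins and pays the second-highest bid, 40,250 points.
Payoff = value − price = 13,250 points − 40,250 points = -27,000 points.
Overbidding won the item at a price above value — truthful bidding would have avoided this loss.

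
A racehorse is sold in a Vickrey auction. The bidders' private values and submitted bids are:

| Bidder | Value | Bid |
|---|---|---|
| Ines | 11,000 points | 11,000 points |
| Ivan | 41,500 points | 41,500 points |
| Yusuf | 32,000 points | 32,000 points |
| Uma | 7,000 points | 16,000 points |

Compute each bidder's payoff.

Ranking the bids: Ivan 41,500 points; Yusuf 32,000 points; Uma 16,000 points; Ines 11,000 points.
Ivan has the top bid and wins; the price is the second-highest bid, 32,000 points.
Ivan's payoff = 41,500 points − 32,000 points = 9,500 points. All other bidders lose, so their payoff is 0.

Ines 0 points, Ivan 9,500 points, Yusuf 0 points, Uma 0 points.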